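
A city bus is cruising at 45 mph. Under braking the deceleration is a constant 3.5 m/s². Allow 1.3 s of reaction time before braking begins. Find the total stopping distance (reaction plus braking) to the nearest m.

45 mph × 0.44704 = 20.1168 m/s.
Reaction distance = v·t_r = 20.1168 × 1.3 = 26.152 m.
Braking distance = v²/(2a) = 20.1168² / (2 × 3.500) = 404.686 / 7.000 = 57.812 m.
Total = 26.152 + 57.812 = 83.964 m.

Total stopping distance ≈ 84 m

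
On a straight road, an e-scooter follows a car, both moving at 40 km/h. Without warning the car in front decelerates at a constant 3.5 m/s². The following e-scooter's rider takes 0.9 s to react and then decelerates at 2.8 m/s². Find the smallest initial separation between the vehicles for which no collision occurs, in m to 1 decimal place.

40 km/h ÷ 3.6 = 11.1111 m/s.
Leader travels v²/(2a_L) = 123.457 / 7.000 = 17.637 m before stopping.
Follower covers v·t_r = 11.1111 × 0.9 = 10.000 m while reacting, then v²/(2a_F) = 123.457 / 5.600 = 22.046 m while braking, for a total of 10.000 + 22.046 = 32.046 m.
Since a_F ≤ a_L and the follower starts braking later, the follower is never slower than the leader, so the closest approach is when both have stopped.
Minimum gap = 32.046 − 17.637 = 14.409 m.

Minimum gap ≈ 14.4 m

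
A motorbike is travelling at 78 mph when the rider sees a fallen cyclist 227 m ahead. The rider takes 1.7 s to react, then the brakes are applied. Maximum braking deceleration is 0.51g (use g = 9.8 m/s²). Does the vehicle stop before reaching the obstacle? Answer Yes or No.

78 mph × 0.44704 = 34.8691 m/s.
a = 0.51 × 9.8 = 4.998 m/s².
Reaction distance = 34.8691 × 1.7 = 59.277 m.
Braking distance = v²/(2a) = 1215.854 / 9.996 = 121.634 m.
Total stopping distance = 59.277 + 121.634 = 180.911 m, vs 227 m available — it stops with 227 − 180.911 = 46.089 m to spare.

Yes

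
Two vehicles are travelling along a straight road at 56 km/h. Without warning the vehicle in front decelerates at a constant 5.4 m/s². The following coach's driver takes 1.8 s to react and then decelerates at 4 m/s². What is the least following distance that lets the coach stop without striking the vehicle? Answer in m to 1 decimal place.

Minimum gap ≈ 35.8 m

56 km/h ÷ 3.6 = 15.5556 m/s.
Leader travels v²/(2a_L) = 241.977 / 10.800 = 22.405 m before stopping.
Follower covers v·t_r = 15.5556 × 1.8 = 28.000 m while reacting, then v²/(2a_F) = 241.977 / 8.000 = 30.247 m while braking, for a total of 28.000 + 30.247 = 58.247 m.
Since a_F ≤ a_L and the follower starts braking later, the follower is never slower than the leader, so the closest approach is when both have stopped.
Minimum gap = 58.247 − 22.405 = 35.842 m.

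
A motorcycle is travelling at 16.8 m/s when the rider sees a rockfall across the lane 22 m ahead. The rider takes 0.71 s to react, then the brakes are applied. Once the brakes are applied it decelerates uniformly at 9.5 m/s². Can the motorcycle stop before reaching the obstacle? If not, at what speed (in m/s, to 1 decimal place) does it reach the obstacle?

No — it strikes the obstacle at 9.5 m/s

Reaction distance = 16.8000 × 0.71 = 11.928 m.
Braking distance needed to stop: v²/(2a) = 282.240 / 19.000 = 14.855 m, so total needed = 11.928 + 14.855 = 26.783 m > 22 m — it cannot stop.
Distance remaining when braking begins: 22 − 11.928 = 10.072 m.
v² = v₀² − 2a·d = 282.240 − 2 × 9.500 × 10.072 = 90.872 m²/s².
v = √90.872 = 9.533 m/s.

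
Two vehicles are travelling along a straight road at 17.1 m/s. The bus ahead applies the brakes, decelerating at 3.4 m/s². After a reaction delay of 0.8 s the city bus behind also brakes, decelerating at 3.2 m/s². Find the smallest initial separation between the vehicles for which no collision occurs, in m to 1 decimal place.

Leader travels v²/(2a_L) = 292.410 / 6.800 = 43.001 m before stopping.
Follower covers v·t_r = 17.1000 × 0.8 = 13.680 m while reacting, then v²/(2a_F) = 292.410 / 6.400 = 45.689 m while braking, for a total of 13.680 + 45.689 = 59.369 m.
Since a_F ≤ a_L and the follower starts braking later, the follower is never slower than the leader, so the closest approach is when both have stopped.
Minimum gap = 59.369 − 43.001 = 16.368 m.

Minimum gap ≈ 16.4 m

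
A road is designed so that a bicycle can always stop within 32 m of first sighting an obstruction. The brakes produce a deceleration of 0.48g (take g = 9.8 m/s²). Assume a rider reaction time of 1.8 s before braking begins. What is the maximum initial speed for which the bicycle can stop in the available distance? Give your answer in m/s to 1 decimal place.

a = 0.48 × 9.8 = 4.704 m/s².
Stopping distance: v·t_r + v²/(2a) = 32 with t_r = 1.8 s and a = 4.704 m/s².
So v² + 16.934 v − 301.06 = 0.
Positive root: v = −a·t_r + √((a·t_r)² + 2a·d) = −8.467 + √(71.690 + 301.06) = 10.8397 m/s.

Maximum speed ≈ 10.8 m/s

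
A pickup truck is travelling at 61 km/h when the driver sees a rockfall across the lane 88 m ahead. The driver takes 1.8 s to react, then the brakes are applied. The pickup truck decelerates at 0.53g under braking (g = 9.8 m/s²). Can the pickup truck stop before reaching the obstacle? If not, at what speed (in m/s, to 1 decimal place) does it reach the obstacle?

Yes — it stops about 29.9 m short of the obstacle, so it never reaches it

61 km/h ÷ 3.6 = 16.9444 m/s.
a = 0.53 × 9.8 = 5.194 m/s².
Reaction distance = 16.9444 × 1.8 = 30.500 m.
Braking distance = v²/(2a) = 287.113 / 10.388 = 27.639 m.
Total stopping distance = 30.500 + 27.639 = 58.139 m, vs 88 m available — it stops with 88 − 58.139 = 29.861 m to spare.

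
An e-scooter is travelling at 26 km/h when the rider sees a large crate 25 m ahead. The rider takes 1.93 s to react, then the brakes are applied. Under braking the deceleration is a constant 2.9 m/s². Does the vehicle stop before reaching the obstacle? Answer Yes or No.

26 km/h ÷ 3.6 = 7.2222 m/s.
Reaction distance = 7.2222 × 1.93 = 13.939 m.
Braking distance = v²/(2a) = 52.160 / 5.800 = 8.993 m.
Total stopping distance = 13.939 + 8.993 = 22.932 m, vs 25 m available — it stops with 25 − 22.932 = 2.068 m to spare.

Yes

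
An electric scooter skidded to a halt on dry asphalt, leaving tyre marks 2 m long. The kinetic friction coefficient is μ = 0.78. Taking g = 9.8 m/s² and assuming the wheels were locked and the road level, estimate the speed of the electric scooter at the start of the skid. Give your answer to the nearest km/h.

Initial speed ≈ 20 km/h

Deceleration a = μg = 0.78 × 9.8 = 7.644 m/s².
v = √(2a·d) = √(2 × 7.644 × 2) = √30.576 = 5.5296 m/s.
= 5.5296 × 3.6 = 19.907 km/h.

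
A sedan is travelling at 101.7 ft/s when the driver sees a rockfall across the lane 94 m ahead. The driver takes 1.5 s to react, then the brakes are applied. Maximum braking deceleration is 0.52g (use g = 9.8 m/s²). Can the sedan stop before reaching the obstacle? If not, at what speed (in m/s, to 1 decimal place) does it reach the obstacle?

101.7 ft/s × 0.3048 = 30.9982 m/s.
a = 0.52 × 9.8 = 5.096 m/s².
Reaction distance = 30.9982 × 1.5 = 46.497 m.
Braking distance needed to stop: v²/(2a) = 960.888 / 10.192 = 94.279 m, so total needed = 46.497 + 94.279 = 140.776 m > 94 m — it cannot stop.
Distance remaining when braking begins: 94 − 46.497 = 47.503 m.
v² = v₀² − 2a·d = 960.888 − 2 × 5.096 × 47.503 = 476.737 m²/s².
v = √476.737 = 21.834 m/s.

No — it strikes the obstacle at 21.8 m/s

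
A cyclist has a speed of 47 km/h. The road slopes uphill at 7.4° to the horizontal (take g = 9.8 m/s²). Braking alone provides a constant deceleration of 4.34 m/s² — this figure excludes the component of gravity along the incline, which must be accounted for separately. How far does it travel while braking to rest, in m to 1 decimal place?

47 km/h ÷ 3.6 = 13.0556 m/s.
Gravity along the uphill slope adds to the braking deceleration: a_eff = 4.340 + 9.8·sin 7.4° = 4.340 + 1.262 = 5.602 m/s².
Braking distance = v²/(2a) = 13.0556² / (2 × 5.602) = 170.449 / 11.204 = 15.213 m.

Braking distance ≈ 15.2 m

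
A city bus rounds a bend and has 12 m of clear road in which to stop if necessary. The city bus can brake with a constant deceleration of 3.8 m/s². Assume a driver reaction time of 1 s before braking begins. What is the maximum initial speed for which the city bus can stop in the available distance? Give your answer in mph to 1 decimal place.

Stopping distance: v·t_r + v²/(2a) = 12 with t_r = 1 s and a = 3.800 m/s².
So v² + 7.600 v − 91.20 = 0.
Positive root: v = −a·t_r + √((a·t_r)² + 2a·d) = −3.800 + √(14.440 + 91.20) = 6.4781 m/s.
6.4781 m/s ÷ 0.44704 = 14.491 mph.

Maximum speed ≈ 14.5 mph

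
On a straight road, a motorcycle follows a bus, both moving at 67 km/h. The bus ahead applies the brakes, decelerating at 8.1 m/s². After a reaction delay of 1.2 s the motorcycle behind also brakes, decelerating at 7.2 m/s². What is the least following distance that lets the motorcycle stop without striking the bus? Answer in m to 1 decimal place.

Minimum gap ≈ 25.0 m

67 km/h ÷ 3.6 = 18.6111 m/s.
Leader travels v²/(2a_L) = 346.373 / 16.200 = 21.381 m before stopping.
Follower covers v·t_r = 18.6111 × 1.2 = 22.333 m while reacting, then v²/(2a_F) = 346.373 / 14.400 = 24.054 m while braking, for a total of 22.333 + 24.054 = 46.387 m.
Since a_F ≤ a_L and the follower starts braking later, the follower is never slower than the leader, so the closest approach is when both have stopped.
Minimum gap = 46.387 − 21.381 = 25.006 m.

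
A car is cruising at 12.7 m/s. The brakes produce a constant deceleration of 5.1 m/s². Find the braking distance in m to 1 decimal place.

Braking distance = v²/(2a) = 12.7000² / (2 × 5.100) = 161.290 / 10.200 = 15.813 m.

Braking distance ≈ 15.8 m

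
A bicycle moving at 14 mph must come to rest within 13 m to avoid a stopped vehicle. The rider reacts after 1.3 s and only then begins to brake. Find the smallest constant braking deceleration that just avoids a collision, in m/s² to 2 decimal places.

14 mph × 0.44704 = 6.2586 m/s.
Distance covered during reaction = 6.2586 × 1.3 = 8.136 m.
Distance available for braking: 13 − 8.136 = 4.864 m.
v² = 2a·d ⇒ a = v²/(2d) = 6.2586² / (2 × 4.864) = 39.170 / 9.728 = 4.0265 m/s².

Required deceleration ≈ 4.03 m/s²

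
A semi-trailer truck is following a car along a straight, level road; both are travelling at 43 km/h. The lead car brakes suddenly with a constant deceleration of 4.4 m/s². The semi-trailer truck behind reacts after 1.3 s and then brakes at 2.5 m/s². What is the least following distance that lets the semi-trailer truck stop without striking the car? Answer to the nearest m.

Minimum gap ≈ 28 m

43 km/h ÷ 3.6 = 11.9444 m/s.
Leader travels v²/(2a_L) = 142.669 / 8.800 = 16.212 m before stopping.
Follower covers v·t_r = 11.9444 × 1.3 = 15.528 m while reacting, then v²/(2a_F) = 142.669 / 5.000 = 28.534 m while braking, for a total of 15.528 + 28.534 = 44.062 m.
Since a_F ≤ a_L and the follower starts braking later, the follower is never slower than the leader, so the closest approach is when both have stopped.
Minimum gap = 44.062 − 16.212 = 27.850 m.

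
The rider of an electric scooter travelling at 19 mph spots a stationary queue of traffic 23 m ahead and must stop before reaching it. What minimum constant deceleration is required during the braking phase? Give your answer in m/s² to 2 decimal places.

19 mph × 0.44704 = 8.4938 m/s.
v² = 2a·d ⇒ a = v²/(2d) = 8.4938² / (2 × 23.000) = 72.145 / 46.000 = 1.5684 m/s².

Required deceleration ≈ 1.57 m/s²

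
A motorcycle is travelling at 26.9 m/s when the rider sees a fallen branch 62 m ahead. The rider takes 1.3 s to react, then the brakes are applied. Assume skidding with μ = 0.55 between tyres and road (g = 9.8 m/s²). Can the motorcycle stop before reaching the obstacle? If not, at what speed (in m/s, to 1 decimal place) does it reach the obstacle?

a = μg = 0.55 × 9.8 = 5.390 m/s².
Reaction distance = 26.9000 × 1.3 = 34.970 m.
Braking distance needed to stop: v²/(2a) = 723.610 / 10.780 = 67.125 m, so total needed = 34.970 + 67.125 = 102.095 m > 62 m — it cannot stop.
Distance remaining when braking begins: 62 − 34.970 = 27.030 m.
v² = v₀² − 2a·d = 723.610 − 2 × 5.390 × 27.030 = 432.227 m²/s².
v = √432.227 = 20.790 m/s.

No — it strikes the obstacle at 20.8 m/s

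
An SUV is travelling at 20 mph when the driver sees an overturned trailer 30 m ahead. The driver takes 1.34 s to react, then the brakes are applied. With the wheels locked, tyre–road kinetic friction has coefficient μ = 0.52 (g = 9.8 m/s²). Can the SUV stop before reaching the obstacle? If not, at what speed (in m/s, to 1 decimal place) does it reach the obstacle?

Yes — it stops about 10.2 m short of the obstacle, so it never reaches it

20 mph × 0.44704 = 8.9408 m/s.
a = μg = 0.52 × 9.8 = 5.096 m/s².
Reaction distance = 8.9408 × 1.34 = 11.981 m.
Braking distance = v²/(2a) = 79.938 / 10.192 = 7.843 m.
Total stopping distance = 11.981 + 7.843 = 19.824 m, vs 30 m available — it stops with 30 − 19.824 = 10.176 m to spare.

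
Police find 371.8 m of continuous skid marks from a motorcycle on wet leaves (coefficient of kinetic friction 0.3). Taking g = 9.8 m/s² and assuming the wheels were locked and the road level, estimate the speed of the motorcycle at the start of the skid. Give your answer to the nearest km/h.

Initial speed ≈ 168 km/h

Deceleration a = μg = 0.3 × 9.8 = 2.940 m/s².
v = √(2a·d) = √(2 × 2.940 × 371.8) = √2186.184 = 46.7566 m/s.
= 46.7566 × 3.6 = 168.324 km/h.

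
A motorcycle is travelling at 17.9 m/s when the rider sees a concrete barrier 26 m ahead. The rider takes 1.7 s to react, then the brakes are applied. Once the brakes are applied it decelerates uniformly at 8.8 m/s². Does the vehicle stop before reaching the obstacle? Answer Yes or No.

Reaction distance = 17.9000 × 1.7 = 30.430 m.
Braking distance = v²/(2a) = 320.410 / 17.600 = 18.205 m.
Total stopping distance = 30.430 + 18.205 = 48.635 m, vs 26 m available — it cannot stop in time and overshoots by 48.635 − 26 = 22.635 m.

No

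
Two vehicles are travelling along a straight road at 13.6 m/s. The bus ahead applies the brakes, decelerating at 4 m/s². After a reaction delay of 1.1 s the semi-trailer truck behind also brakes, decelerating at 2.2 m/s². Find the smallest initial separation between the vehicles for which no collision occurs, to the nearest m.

Leader travels v²/(2a_L) = 184.960 / 8.000 = 23.120 m before stopping.
Follower covers v·t_r = 13.6000 × 1.1 = 14.960 m while reacting, then v²/(2a_F) = 184.960 / 4.400 = 42.036 m while braking, for a total of 14.960 + 42.036 = 56.996 m.
Since a_F ≤ a_L and the follower starts braking later, the follower is never slower than the leader, so the closest approach is when both have stopped.
Minimum gap = 56.996 − 23.120 = 33.876 m.

Minimum gap ≈ 34 m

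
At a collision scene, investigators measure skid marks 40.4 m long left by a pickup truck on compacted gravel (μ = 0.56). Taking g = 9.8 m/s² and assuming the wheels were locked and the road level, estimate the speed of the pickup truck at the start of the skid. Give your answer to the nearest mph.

Deceleration a = μg = 0.56 × 9.8 = 5.488 m/s².
v = √(2a·d) = √(2 × 5.488 × 40.4) = √443.430 = 21.0578 m/s.
= 21.0578 ÷ 0.44704 = 47.105 mph.

Initial speed ≈ 47 mph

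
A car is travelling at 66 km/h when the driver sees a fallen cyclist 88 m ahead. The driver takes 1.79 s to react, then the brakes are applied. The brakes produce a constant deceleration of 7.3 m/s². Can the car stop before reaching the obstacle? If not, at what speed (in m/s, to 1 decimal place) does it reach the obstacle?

66 km/h ÷ 3.6 = 18.3333 m/s.
Reaction distance = 18.3333 × 1.79 = 32.817 m.
Braking distance = v²/(2a) = 336.110 / 14.600 = 23.021 m.
Total stopping distance = 32.817 + 23.021 = 55.838 m, vs 88 m available — it stops with 88 − 55.838 = 32.162 m to spare.

Yes — it stops about 32.2 m short of the obstacle, so it never reaches it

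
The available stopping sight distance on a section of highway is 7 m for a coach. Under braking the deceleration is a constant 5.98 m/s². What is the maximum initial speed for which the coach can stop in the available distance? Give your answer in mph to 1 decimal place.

Maximum speed ≈ 20.5 mph

v²/(2a) = d ⇒ v = √(2 × 5.980 × 7) = √83.72 = 9.1499 m/s.
9.1499 m/s ÷ 0.44704 = 20.468 mph.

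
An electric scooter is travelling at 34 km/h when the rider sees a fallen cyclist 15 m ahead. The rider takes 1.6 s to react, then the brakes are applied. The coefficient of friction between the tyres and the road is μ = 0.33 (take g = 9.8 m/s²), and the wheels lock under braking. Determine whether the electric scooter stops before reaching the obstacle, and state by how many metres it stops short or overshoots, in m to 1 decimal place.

34 km/h ÷ 3.6 = 9.4444 m/s.
a = μg = 0.33 × 9.8 = 3.234 m/s².
Reaction distance = 9.4444 × 1.6 = 15.111 m.
Braking distance = v²/(2a) = 89.197 / 6.468 = 13.791 m.
Total stopping distance = 15.111 + 13.791 = 28.902 m, vs 15 m available — it cannot stop in time and overshoots by 28.902 − 15 = 13.902 m.

No — it overshoots by 13.9 m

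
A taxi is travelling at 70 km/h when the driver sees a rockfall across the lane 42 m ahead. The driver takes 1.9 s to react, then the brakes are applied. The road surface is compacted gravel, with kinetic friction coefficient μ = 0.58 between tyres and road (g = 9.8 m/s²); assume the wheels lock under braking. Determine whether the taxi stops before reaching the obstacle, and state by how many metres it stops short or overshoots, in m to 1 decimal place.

No — it overshoots by 28.2 m

70 km/h ÷ 3.6 = 19.4444 m/s.
a = μg = 0.58 × 9.8 = 5.684 m/s².
Reaction distance = 19.4444 × 1.9 = 36.944 m.
Braking distance = v²/(2a) = 378.085 / 11.368 = 33.259 m.
Total stopping distance = 36.944 + 33.259 = 70.203 m, vs 42 m available — it cannot stop in time and overshoots by 70.203 − 42 = 28.203 m.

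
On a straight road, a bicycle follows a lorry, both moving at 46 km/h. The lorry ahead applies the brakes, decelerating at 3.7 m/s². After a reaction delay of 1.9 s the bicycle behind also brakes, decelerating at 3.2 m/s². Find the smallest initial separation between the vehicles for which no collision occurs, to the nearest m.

46 km/h ÷ 3.6 = 12.7778 m/s.
Leader travels v²/(2a_L) = 163.272 / 7.400 = 22.064 m before stopping.
Follower covers v·t_r = 12.7778 × 1.9 = 24.278 m while reacting, then v²/(2a_F) = 163.272 / 6.400 = 25.511 m while braking, for a total of 24.278 + 25.511 = 49.789 m.
Since a_F ≤ a_L and the follower starts braking later, the follower is never slower than the leader, so the closest approach is when both have stopped.
Minimum gap = 49.789 − 22.064 = 27.725 m.

Minimum gap ≈ 28 m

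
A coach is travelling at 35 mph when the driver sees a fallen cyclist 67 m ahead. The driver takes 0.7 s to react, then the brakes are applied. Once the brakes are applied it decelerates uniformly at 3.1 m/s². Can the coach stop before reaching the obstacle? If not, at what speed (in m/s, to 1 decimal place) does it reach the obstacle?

Yes — it stops about 16.6 m short of the obstacle, so it never reaches it

35 mph × 0.44704 = 15.6464 m/s.
Reaction distance = 15.6464 × 0.7 = 10.952 m.
Braking distance = v²/(2a) = 244.810 / 6.200 = 39.485 m.
Total stopping distance = 10.952 + 39.485 = 50.437 m, vs 67 m available — it stops with 67 − 50.437 = 16.563 m to spare.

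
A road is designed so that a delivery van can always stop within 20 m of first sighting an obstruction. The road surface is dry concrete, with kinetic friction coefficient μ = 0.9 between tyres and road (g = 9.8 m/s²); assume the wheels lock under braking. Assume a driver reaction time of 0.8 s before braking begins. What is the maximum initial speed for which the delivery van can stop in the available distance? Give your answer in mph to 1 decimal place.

Maximum speed ≈ 29.1 mph

a = μg = 0.9 × 9.8 = 8.820 m/s².
Stopping distance: v·t_r + v²/(2a) = 20 with t_r = 0.8 s and a = 8.820 m/s².
So v² + 14.112 v − 352.80 = 0.
Positive root: v = −a·t_r + √((a·t_r)² + 2a·d) = −7.056 + √(49.787 + 352.80) = 13.0086 m/s.
13.0086 m/s ÷ 0.44704 = 29.099 mph.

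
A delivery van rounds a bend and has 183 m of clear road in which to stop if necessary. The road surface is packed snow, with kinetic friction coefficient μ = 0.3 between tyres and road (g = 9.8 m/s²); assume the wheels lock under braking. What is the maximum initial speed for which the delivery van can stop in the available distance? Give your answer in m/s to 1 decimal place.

Maximum speed ≈ 32.8 m/s

a = μg = 0.3 × 9.8 = 2.940 m/s².
v²/(2a) = d ⇒ v = √(2 × 2.940 × 183) = √1076.04 = 32.8030 m/s.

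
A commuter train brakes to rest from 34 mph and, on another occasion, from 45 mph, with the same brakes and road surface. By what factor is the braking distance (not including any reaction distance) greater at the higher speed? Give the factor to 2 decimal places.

Braking distance d = v²/(2a), so with a fixed, d ∝ v².
Factor = (45/34)² = 1.3235² = 1.7517.

Factor ≈ 1.75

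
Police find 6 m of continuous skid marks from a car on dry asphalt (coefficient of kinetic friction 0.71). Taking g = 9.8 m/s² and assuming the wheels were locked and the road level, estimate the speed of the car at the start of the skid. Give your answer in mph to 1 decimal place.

Initial speed ≈ 20.4 mph

Deceleration a = μg = 0.71 × 9.8 = 6.958 m/s².
v = √(2a·d) = √(2 × 6.958 × 6) = √83.496 = 9.1376 m/s.
= 9.1376 ÷ 0.44704 = 20.440 mph.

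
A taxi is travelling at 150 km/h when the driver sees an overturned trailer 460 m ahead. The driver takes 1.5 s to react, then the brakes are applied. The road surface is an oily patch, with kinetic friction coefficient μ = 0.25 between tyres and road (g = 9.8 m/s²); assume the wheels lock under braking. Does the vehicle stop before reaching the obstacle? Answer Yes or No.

Yes

150 km/h ÷ 3.6 = 41.6667 m/s.
a = μg = 0.25 × 9.8 = 2.450 m/s².
Reaction distance = 41.6667 × 1.5 = 62.500 m.
Braking distance = v²/(2a) = 1736.114 / 4.900 = 354.309 m.
Total stopping distance = 62.500 + 354.309 = 416.809 m, vs 460 m available — it stops with 460 − 416.809 = 43.191 m to spare.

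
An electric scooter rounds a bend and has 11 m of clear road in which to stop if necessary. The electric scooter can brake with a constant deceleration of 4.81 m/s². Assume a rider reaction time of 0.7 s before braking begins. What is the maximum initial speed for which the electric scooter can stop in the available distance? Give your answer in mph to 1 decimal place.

Stopping distance: v·t_r + v²/(2a) = 11 with t_r = 0.7 s and a = 4.810 m/s².
So v² + 6.734 v − 105.82 = 0.
Positive root: v = −a·t_r + √((a·t_r)² + 2a·d) = −3.367 + √(11.337 + 105.82) = 7.4569 m/s.
7.4569 m/s ÷ 0.44704 = 16.681 mph.

Maximum speed ≈ 16.7 mph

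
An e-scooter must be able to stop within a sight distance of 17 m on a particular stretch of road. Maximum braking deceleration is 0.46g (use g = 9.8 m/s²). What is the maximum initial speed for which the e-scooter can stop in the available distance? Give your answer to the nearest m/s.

a = 0.46 × 9.8 = 4.508 m/s².
v²/(2a) = d ⇒ v = √(2 × 4.508 × 17) = √153.27 = 12.3802 m/s.

Maximum speed ≈ 12 m/s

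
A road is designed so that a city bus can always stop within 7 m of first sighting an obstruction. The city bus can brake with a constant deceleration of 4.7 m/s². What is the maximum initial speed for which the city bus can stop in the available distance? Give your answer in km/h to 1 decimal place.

v²/(2a) = d ⇒ v = √(2 × 4.700 × 7) = √65.80 = 8.1117 m/s.
8.1117 m/s × 3.6 = 29.202 km/h.

Maximum speed ≈ 29.2 km/h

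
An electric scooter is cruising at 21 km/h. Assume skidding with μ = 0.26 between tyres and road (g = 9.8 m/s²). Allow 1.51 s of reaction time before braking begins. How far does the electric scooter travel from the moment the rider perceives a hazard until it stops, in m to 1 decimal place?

Total stopping distance ≈ 15.5 m

21 km/h ÷ 3.6 = 5.8333 m/s.
a = μg = 0.26 × 9.8 = 2.548 m/s².
Reaction distance = v·t_r = 5.8333 × 1.51 = 8.808 m.
Braking distance = v²/(2a) = 5.8333² / (2 × 2.548) = 34.027 / 5.096 = 6.677 m.
Total = 8.808 + 6.677 = 15.485 m.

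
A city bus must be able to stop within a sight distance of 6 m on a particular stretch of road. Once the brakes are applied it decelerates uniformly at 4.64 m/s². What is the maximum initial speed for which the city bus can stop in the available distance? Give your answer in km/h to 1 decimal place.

Maximum speed ≈ 26.9 km/h

v²/(2a) = d ⇒ v = √(2 × 4.640 × 6) = √55.68 = 7.4619 m/s.
7.4619 m/s × 3.6 = 26.863 km/h.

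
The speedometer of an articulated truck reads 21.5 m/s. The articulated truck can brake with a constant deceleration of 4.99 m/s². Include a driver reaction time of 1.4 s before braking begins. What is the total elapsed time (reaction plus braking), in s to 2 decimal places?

Total time ≈ 5.71 s

Braking time = v/a = 21.5000 / 4.990 = 4.309 s.
Total = 1.4 + 4.309 = 5.709 s.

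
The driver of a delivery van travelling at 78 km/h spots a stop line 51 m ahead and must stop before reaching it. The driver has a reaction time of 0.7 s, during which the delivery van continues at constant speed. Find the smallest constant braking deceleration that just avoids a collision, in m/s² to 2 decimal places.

Required deceleration ≈ 6.55 m/s²

78 km/h ÷ 3.6 = 21.6667 m/s.
Distance covered during reaction = 21.6667 × 0.7 = 15.167 m.
Distance available for braking: 51 − 15.167 = 35.833 m.
v² = 2a·d ⇒ a = v²/(2d) = 21.6667² / (2 × 35.833) = 469.446 / 71.666 = 6.5505 m/s².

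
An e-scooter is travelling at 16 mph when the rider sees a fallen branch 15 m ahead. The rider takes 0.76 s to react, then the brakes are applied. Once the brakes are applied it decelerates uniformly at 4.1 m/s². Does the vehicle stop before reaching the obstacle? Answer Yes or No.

Yes

16 mph × 0.44704 = 7.1526 m/s.
Reaction distance = 7.1526 × 0.76 = 5.436 m.
Braking distance = v²/(2a) = 51.160 / 8.200 = 6.239 m.
Total stopping distance = 5.436 + 6.239 = 11.675 m, vs 15 m available — it stops with 15 − 11.675 = 3.325 m to spare.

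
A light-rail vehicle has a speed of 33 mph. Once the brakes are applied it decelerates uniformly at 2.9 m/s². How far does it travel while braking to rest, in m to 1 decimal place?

33 mph × 0.44704 = 14.7523 m/s.
Braking distance = v²/(2a) = 14.7523² / (2 × 2.900) = 217.630 / 5.800 = 37.522 m.

Braking distance ≈ 37.5 m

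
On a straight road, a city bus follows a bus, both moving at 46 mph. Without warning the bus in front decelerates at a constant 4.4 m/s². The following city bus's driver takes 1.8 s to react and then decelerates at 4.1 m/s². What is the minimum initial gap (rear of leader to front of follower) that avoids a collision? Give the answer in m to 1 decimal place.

Minimum gap ≈ 40.5 m

46 mph × 0.44704 = 20.5638 m/s.
Leader travels v²/(2a_L) = 422.870 / 8.800 = 48.053 m before stopping.
Follower covers v·t_r = 20.5638 × 1.8 = 37.015 m while reacting, then v²/(2a_F) = 422.870 / 8.200 = 51.570 m while braking, for a total of 37.015 + 51.570 = 88.585 m.
Since a_F ≤ a_L and the follower starts braking later, the follower is never slower than the leader, so the closest approach is when both have stopped.
Minimum gap = 88.585 − 48.053 = 40.532 m.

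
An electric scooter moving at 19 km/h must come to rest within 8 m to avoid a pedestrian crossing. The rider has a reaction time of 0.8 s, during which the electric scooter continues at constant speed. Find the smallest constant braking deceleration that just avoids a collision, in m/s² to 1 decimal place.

19 km/h ÷ 3.6 = 5.2778 m/s.
Distance covered during reaction = 5.2778 × 0.8 = 4.222 m.
Distance available for braking: 8 − 4.222 = 3.778 m.
v² = 2a·d ⇒ a = v²/(2d) = 5.2778² / (2 × 3.778) = 27.855 / 7.556 = 3.6865 m/s².

Required deceleration ≈ 3.7 m/s²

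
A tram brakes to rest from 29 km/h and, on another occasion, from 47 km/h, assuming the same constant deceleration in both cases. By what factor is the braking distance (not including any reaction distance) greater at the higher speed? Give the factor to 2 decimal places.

Braking distance d = v²/(2a), so with a fixed, d ∝ v².
Factor = (47/29)² = 1.6207² = 2.6267.

Factor ≈ 2.63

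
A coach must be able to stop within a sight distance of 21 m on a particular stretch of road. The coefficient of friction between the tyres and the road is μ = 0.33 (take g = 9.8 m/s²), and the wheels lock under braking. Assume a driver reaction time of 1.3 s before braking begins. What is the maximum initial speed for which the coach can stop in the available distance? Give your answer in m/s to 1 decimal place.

Maximum speed ≈ 8.2 m/s

a = μg = 0.33 × 9.8 = 3.234 m/s².
Stopping distance: v·t_r + v²/(2a) = 21 with t_r = 1.3 s and a = 3.234 m/s².
So v² + 8.408 v − 135.83 = 0.
Positive root: v = −a·t_r + √((a·t_r)² + 2a·d) = −4.204 + √(17.674 + 135.83) = 8.1857 m/s.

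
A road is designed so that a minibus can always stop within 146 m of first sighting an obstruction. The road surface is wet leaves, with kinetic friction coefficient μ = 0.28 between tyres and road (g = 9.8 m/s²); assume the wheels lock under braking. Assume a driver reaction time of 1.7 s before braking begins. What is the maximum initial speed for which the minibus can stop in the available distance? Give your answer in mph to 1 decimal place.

Maximum speed ≈ 53.7 mph

a = μg = 0.28 × 9.8 = 2.744 m/s².
Stopping distance: v·t_r + v²/(2a) = 146 with t_r = 1.7 s and a = 2.744 m/s².
So v² + 9.330 v − 801.25 = 0.
Positive root: v = −a·t_r + √((a·t_r)² + 2a·d) = −4.665 + √(21.762 + 801.25) = 24.0232 m/s.
24.0232 m/s ÷ 0.44704 = 53.738 mph.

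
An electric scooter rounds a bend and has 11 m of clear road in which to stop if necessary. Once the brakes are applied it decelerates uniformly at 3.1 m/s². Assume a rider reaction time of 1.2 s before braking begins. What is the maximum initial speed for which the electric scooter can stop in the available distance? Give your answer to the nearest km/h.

Stopping distance: v·t_r + v²/(2a) = 11 with t_r = 1.2 s and a = 3.100 m/s².
So v² + 7.440 v − 68.20 = 0.
Positive root: v = −a·t_r + √((a·t_r)² + 2a·d) = −3.720 + √(13.838 + 68.20) = 5.3375 m/s.
5.3375 m/s × 3.6 = 19.215 km/h.

Maximum speed ≈ 19 km/h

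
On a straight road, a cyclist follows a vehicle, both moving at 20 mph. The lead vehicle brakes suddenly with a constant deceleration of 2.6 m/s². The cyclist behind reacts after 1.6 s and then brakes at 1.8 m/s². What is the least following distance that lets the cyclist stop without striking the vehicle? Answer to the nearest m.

20 mph × 0.44704 = 8.9408 m/s.
Leader travels v²/(2a_L) = 79.938 / 5.200 = 15.373 m before stopping.
Follower covers v·t_r = 8.9408 × 1.6 = 14.305 m while reacting, then v²/(2a_F) = 79.938 / 3.600 = 22.205 m while braking, for a total of 14.305 + 22.205 = 36.510 m.
Since a_F ≤ a_L and the follower starts braking later, the follower is never slower than the leader, so the closest approach is when both have stopped.
Minimum gap = 36.510 − 15.373 = 21.137 m.

Minimum gap ≈ 21 m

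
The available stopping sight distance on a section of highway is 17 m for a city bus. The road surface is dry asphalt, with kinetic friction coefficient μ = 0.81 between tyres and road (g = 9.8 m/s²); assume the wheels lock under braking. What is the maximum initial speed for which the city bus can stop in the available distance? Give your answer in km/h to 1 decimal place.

a = μg = 0.81 × 9.8 = 7.938 m/s².
v²/(2a) = d ⇒ v = √(2 × 7.938 × 17) = √269.89 = 16.4283 m/s.
16.4283 m/s × 3.6 = 59.142 km/h.

Maximum speed ≈ 59.1 km/h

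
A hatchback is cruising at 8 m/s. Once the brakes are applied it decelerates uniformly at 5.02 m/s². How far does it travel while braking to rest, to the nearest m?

Braking distance ≈ 6 m

Braking distance = v²/(2a) = 8.0000² / (2 × 5.020) = 64.000 / 10.040 = 6.375 m.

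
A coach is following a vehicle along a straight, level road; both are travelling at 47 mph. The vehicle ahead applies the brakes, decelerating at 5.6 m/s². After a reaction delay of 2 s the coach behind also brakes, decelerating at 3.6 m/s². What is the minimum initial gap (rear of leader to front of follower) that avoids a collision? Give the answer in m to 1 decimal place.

47 mph × 0.44704 = 21.0109 m/s.
Leader travels v²/(2a_L) = 441.458 / 11.200 = 39.416 m before stopping.
Follower covers v·t_r = 21.0109 × 2 = 42.022 m while reacting, then v²/(2a_F) = 441.458 / 7.200 = 61.314 m while braking, for a total of 42.022 + 61.314 = 103.336 m.
Since a_F ≤ a_L and the follower starts braking later, the follower is never slower than the leader, so the closest approach is when both have stopped.
Minimum gap = 103.336 − 39.416 = 63.920 m.

Minimum gap ≈ 63.9 m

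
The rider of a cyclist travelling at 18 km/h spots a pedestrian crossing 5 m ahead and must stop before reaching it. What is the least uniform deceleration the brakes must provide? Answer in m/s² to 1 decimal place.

18 km/h ÷ 3.6 = 5.0000 m/s.
v² = 2a·d ⇒ a = v²/(2d) = 5.0000² / (2 × 5.000) = 25.000 / 10.000 = 2.5000 m/s².

Required deceleration ≈ 2.5 m/s²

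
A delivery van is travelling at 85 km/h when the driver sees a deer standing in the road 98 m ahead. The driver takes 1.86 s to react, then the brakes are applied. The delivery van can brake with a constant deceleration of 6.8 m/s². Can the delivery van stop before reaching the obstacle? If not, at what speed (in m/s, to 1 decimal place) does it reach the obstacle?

85 km/h ÷ 3.6 = 23.6111 m/s.
Reaction distance = 23.6111 × 1.86 = 43.917 m.
Braking distance = v²/(2a) = 557.484 / 13.600 = 40.991 m.
Total stopping distance = 43.917 + 40.991 = 84.908 m, vs 98 m available — it stops with 98 − 84.908 = 13.092 m to spare.

Yes — it stops about 13.1 m short of the obstacle, so it never reaches it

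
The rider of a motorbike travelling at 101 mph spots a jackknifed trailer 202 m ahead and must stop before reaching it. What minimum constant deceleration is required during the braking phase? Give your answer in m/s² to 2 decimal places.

101 mph × 0.44704 = 45.1510 m/s.
v² = 2a·d ⇒ a = v²/(2d) = 45.1510² / (2 × 202.000) = 2038.613 / 404.000 = 5.0461 m/s².

Required deceleration ≈ 5.05 m/s²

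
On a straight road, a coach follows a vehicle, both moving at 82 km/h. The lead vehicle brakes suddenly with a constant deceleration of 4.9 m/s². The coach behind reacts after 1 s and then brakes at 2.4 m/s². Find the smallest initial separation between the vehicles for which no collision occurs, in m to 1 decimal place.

82 km/h ÷ 3.6 = 22.7778 m/s.
Leader travels v²/(2a_L) = 518.828 / 9.800 = 52.942 m before stopping.
Follower covers v·t_r = 22.7778 × 1 = 22.778 m while reacting, then v²/(2a_F) = 518.828 / 4.800 = 108.089 m while braking, for a total of 22.778 + 108.089 = 130.867 m.
Since a_F ≤ a_L and the follower starts braking later, the follower is never slower than the leader, so the closest approach is when both have stopped.
Minimum gap = 130.867 − 52.942 = 77.925 m.

Minimum gap ≈ 77.9 m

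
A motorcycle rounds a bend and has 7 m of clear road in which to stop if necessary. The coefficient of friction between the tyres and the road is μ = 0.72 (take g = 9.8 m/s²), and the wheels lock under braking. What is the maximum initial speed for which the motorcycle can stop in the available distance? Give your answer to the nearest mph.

Maximum speed ≈ 22 mph

a = μg = 0.72 × 9.8 = 7.056 m/s².
v²/(2a) = d ⇒ v = √(2 × 7.056 × 7) = √98.78 = 9.9388 m/s.
9.9388 m/s ÷ 0.44704 = 22.232 mph.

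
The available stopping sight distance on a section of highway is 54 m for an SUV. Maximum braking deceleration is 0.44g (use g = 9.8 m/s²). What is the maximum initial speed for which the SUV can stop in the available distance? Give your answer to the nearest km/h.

Maximum speed ≈ 78 km/h

a = 0.44 × 9.8 = 4.312 m/s².
v²/(2a) = d ⇒ v = √(2 × 4.312 × 54) = √465.70 = 21.5801 m/s.
21.5801 m/s × 3.6 = 77.688 km/h.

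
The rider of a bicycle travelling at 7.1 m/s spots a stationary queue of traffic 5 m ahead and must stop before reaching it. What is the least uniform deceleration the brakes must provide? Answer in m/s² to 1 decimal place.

Required deceleration ≈ 5.0 m/s²

v² = 2a·d ⇒ a = v²/(2d) = 7.1000² / (2 × 5.000) = 50.410 / 10.000 = 5.0410 m/s².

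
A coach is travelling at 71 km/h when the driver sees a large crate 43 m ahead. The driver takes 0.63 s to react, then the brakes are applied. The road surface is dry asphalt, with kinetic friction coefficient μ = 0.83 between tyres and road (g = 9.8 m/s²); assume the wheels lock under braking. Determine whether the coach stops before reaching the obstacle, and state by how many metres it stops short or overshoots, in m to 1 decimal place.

Yes — it stops 6.7 m short of the obstacle

71 km/h ÷ 3.6 = 19.7222 m/s.
a = μg = 0.83 × 9.8 = 8.134 m/s².
Reaction distance = 19.7222 × 0.63 = 12.425 m.
Braking distance = v²/(2a) = 388.965 / 16.268 = 23.910 m.
Total stopping distance = 12.425 + 23.910 = 36.335 m, vs 43 m available — it stops with 43 − 36.335 = 6.665 m to spare.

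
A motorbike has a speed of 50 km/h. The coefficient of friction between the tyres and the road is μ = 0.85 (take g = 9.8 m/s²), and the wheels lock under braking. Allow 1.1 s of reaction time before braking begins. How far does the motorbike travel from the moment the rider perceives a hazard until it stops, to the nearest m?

Total stopping distance ≈ 27 m

50 km/h ÷ 3.6 = 13.8889 m/s.
a = μg = 0.85 × 9.8 = 8.330 m/s².
Reaction distance = v·t_r = 13.8889 × 1.1 = 15.278 m.
Braking distance = v²/(2a) = 13.8889² / (2 × 8.330) = 192.902 / 16.660 = 11.579 m.
Total = 15.278 + 11.579 = 26.857 m.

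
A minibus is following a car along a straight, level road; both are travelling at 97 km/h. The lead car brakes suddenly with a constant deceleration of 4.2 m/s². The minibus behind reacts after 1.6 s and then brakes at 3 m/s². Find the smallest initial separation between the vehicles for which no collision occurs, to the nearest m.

97 km/h ÷ 3.6 = 26.9444 m/s.
Leader travels v²/(2a_L) = 726.001 / 8.400 = 86.429 m before stopping.
Follower covers v·t_r = 26.9444 × 1.6 = 43.111 m while reacting, then v²/(2a_F) = 726.001 / 6.000 = 121.000 m while braking, for a total of 43.111 + 121.000 = 164.111 m.
Since a_F ≤ a_L and the follower starts braking later, the follower is never slower than the leader, so the closest approach is when both have stopped.
Minimum gap = 164.111 − 86.429 = 77.682 m.

Minimum gap ≈ 78 m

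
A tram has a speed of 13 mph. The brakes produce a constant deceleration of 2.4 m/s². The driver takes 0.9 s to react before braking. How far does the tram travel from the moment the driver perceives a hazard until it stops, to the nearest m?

Total stopping distance ≈ 12 m

13 mph × 0.44704 = 5.8115 m/s.
Reaction distance = v·t_r = 5.8115 × 0.9 = 5.230 m.
Braking distance = v²/(2a) = 5.8115² / (2 × 2.400) = 33.774 / 4.800 = 7.036 m.
Total = 5.230 + 7.036 = 12.266 m.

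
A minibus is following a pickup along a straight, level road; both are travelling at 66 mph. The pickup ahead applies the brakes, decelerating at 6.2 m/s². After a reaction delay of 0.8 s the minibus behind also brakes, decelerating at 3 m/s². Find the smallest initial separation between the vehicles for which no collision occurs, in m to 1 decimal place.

66 mph × 0.44704 = 29.5046 m/s.
Leader travels v²/(2a_L) = 870.521 / 12.400 = 70.203 m before stopping.
Follower covers v·t_r = 29.5046 × 0.8 = 23.604 m while reacting, then v²/(2a_F) = 870.521 / 6.000 = 145.087 m while braking, for a total of 23.604 + 145.087 = 168.691 m.
Since a_F ≤ a_L and the follower starts braking later, the follower is never slower than the leader, so the closest approach is when both have stopped.
Minimum gap = 168.691 − 70.203 = 98.488 m.

Minimum gap ≈ 98.5 m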